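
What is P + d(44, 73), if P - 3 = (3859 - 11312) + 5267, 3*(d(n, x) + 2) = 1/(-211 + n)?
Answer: -1094686/501 ≈ -2185.0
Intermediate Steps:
d(n, x) = -2 + 1/(3*(-211 + n))
P = -2183 (P = 3 + ((3859 - 11312) + 5267) = 3 + (-7453 + 5267) = 3 - 2186 = -2183)
P + d(44, 73) = -2183 + (1267 - 6*44)/(3*(-211 + 44)) = -2183 + (⅓)*(1267 - 264)/(-167) = -2183 + (⅓)*(-1/167)*1003 = -2183 - 1003/501 = -1094686/501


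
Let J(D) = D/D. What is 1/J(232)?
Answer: 1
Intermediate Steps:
J(D) = 1
1/J(232) = 1/1 = 1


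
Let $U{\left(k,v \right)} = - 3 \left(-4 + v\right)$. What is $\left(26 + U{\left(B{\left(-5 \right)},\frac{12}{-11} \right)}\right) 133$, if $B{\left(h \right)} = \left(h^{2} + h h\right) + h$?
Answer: $\frac{60382}{11} \approx 5489.3$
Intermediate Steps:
$B{\left(h \right)} = h + 2 h^{2}$ ($B{\left(h \right)} = \left(h^{2} + h^{2}\right) + h = 2 h^{2} + h = h + 2 h^{2}$)
$U{\left(k,v \right)} = 12 - 3 v$
$\left(26 + U{\left(B{\left(-5 \right)},\frac{12}{-11} \right)}\right) 133 = \left(26 + \left(12 - 3 \frac{12}{-11}\right)\right) 133 = \left(26 + \left(12 - 3 \cdot 12 \left(- \frac{1}{11}\right)\right)\right) 133 = \left(26 + \left(12 - - \frac{36}{11}\right)\right) 133 = \left(26 + \left(12 + \frac{36}{11}\right)\right) 133 = \left(26 + \frac{168}{11}\right) 133 = \frac{454}{11} \cdot 133 = \frac{60382}{11}$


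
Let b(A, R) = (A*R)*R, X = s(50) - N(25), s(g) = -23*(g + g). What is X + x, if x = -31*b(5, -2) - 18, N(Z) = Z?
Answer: -2963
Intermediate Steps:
s(g) = -46*g
X = -2325 (X = -46*50 - 1*25 = -2300 - 25 = -2325)
b(A, R) = A*R²
x = -638 (x = -155*(-2)² - 18 = -155*4 - 18 = -31*20 - 18 = -620 - 18 = -638)
X + x = -2325 - 638 = -2963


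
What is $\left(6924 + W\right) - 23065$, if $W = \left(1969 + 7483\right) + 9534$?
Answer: $2845$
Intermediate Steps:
$W = 18986$ ($W = 9452 + 9534 = 18986$)
$\left(6924 + W\right) - 23065 = \left(6924 + 18986\right) - 23065 = 25910 - 23065 = 2845$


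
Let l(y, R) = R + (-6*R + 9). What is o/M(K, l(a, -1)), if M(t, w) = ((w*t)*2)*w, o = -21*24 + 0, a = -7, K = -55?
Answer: 9/385 ≈ 0.023377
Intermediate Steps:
l(y, R) = 9 - 5*R (l(y, R) = R + (9 - 6*R) = 9 - 5*R)
o = -504 (o = -504 + 0 = -504)
M(t, w) = 2*t*w² (M(t, w) = ((t*w)*2)*w = (2*t*w)*w = 2*t*w²)
o/M(K, l(a, -1)) = -504*(-1/(110*(9 - 5*(-1))²)) = -504*(-1/(110*(9 + 5)²)) = -504/(2*(-55)*14²) = -504/(2*(-55)*196) = -504/(-21560) = -504*(-1/21560) = 9/385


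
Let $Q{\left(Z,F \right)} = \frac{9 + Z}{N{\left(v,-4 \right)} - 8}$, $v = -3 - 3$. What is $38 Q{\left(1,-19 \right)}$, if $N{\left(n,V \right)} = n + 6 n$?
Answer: $- \frac{38}{5} \approx -7.6$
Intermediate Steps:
$v = -6$
$N{\left(n,V \right)} = 7 n$
$Q{\left(Z,F \right)} = - \frac{9}{50} - \frac{Z}{50}$ ($Q{\left(Z,F \right)} = \frac{9 + Z}{7 \left(-6\right) - 8} = \frac{9 + Z}{-42 - 8} = \frac{9 + Z}{-50} = \left(9 + Z\right) \left(- \frac{1}{50}\right) = - \frac{9}{50} - \frac{Z}{50}$)
$38 Q{\left(1,-19 \right)} = 38 \left(- \frac{9}{50} - \frac{1}{50}\right) = 38 \left(- \frac{1}{5}\right) = - \frac{38}{5}$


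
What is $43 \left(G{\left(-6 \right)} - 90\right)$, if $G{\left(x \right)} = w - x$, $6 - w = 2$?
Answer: $-3440$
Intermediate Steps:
$w = 4$ ($w = 6 - 2 = 4$)
$G{\left(x \right)} = 4 - x$
$43 \left(G{\left(-6 \right)} - 90\right) = 43 \left(\left(4 - -6\right) - 90\right) = 43 \left(\left(4 + 6\right) - 90\right) = 43 \left(10 - 90\right) = 43 \left(-80\right) = -3440$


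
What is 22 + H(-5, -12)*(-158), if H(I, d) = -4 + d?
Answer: 2550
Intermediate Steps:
22 + H(-5, -12)*(-158) = 22 + (-4 - 12)*(-158) = 22 - 16*(-158) = 22 + 2528 = 2550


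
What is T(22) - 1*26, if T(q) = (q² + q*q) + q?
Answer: 964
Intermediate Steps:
T(q) = q + 2*q² (T(q) = (q² + q²) + q = 2*q² + q = q + 2*q²)
T(22) - 1*26 = 22*(1 + 2*22) - 1*26 = 22*(1 + 44) - 26 = 22*45 - 26 = 990 - 26 = 964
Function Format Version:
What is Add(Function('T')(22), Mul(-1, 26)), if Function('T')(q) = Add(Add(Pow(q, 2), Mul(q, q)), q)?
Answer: 964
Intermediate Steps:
Function('T')(q) = Add(q, Mul(2, Pow(q, 2))) (Function('T')(q) = Add(Add(Pow(q, 2), Pow(q, 2)), q) = Add(Mul(2, Pow(q, 2)), q) = Add(q, Mul(2, Pow(q, 2))))
Add(Function('T')(22), Mul(-1, 26)) = Add(Mul(22, Add(1, Mul(2, 22))), Mul(-1, 26)) = Add(Mul(22, Add(1, 44)), -26) = Add(Mul(22, 45), -26) = Add(990, -26) = 964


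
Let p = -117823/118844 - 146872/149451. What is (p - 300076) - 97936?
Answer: -7069267348188869/17761354644 ≈ -3.9801e+5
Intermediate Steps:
p = -35063621141/17761354644 (p = -117823*1/118844 - 146872*1/149451 = -117823/118844 - 146872/149451 = -35063621141/17761354644 ≈ -1.9742)
(p - 300076) - 97936 = (-35063621141/17761354644 - 300076) - 97936 = -5329791319774085/17761354644 - 97936 = -7069267348188869/17761354644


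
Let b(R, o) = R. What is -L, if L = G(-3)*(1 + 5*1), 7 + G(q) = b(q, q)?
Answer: 60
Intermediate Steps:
G(q) = -7 + q
L = -60 (L = (-7 - 3)*(1 + 5*1) = -10*(1 + 5) = -10*6 = -60)
-L = -1*(-60) = 60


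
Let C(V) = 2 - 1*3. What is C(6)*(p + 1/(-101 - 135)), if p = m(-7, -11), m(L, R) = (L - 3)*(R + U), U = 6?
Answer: -11799/236 ≈ -49.996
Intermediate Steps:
m(L, R) = (-3 + L)*(6 + R) (m(L, R) = (L - 3)*(R + 6) = (-3 + L)*(6 + R))
p = 50 (p = -18 - 3*(-11) + 6*(-7) - 7*(-11) = -18 + 33 - 42 + 77 = 50)
C(V) = -1 (C(V) = 2 - 3 = -1)
C(6)*(p + 1/(-101 - 135)) = -(50 + 1/(-101 - 135)) = -(50 + 1/(-236)) = -(50 - 1/236) = -1*11799/236 = -11799/236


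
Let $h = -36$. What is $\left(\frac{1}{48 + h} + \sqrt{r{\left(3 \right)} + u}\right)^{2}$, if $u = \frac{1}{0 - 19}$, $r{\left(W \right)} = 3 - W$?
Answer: $- \frac{125}{2736} + \frac{i \sqrt{19}}{114} \approx -0.045687 + 0.038236 i$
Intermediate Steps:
$u = - \frac{1}{19}$ ($u = \frac{1}{-19} = - \frac{1}{19} \approx -0.052632$)
$\left(\frac{1}{48 + h} + \sqrt{r{\left(3 \right)} + u}\right)^{2} = \left(\frac{1}{48 - 36} + \sqrt{\left(3 - 3\right) - \frac{1}{19}}\right)^{2} = \left(\frac{1}{12} + \sqrt{\left(3 - 3\right) - \frac{1}{19}}\right)^{2} = \left(\frac{1}{12} + \sqrt{0 - \frac{1}{19}}\right)^{2} = \left(\frac{1}{12} + \sqrt{- \frac{1}{19}}\right)^{2} = \left(\frac{1}{12} + \frac{i \sqrt{19}}{19}\right)^{2}$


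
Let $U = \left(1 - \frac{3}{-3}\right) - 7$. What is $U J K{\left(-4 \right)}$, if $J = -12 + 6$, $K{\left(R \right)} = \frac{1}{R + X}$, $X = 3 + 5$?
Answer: $\frac{15}{2} \approx 7.5$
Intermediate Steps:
$X = 8$
$K{\left(R \right)} = \frac{1}{8 + R}$ ($K{\left(R \right)} = \frac{1}{R + 8} = \frac{1}{8 + R}$)
$U = -5$ ($U = \left(1 - -1\right) - 7 = \left(1 + 1\right) - 7 = 2 - 7 = -5$)
$J = -6$
$U J K{\left(-4 \right)} = \frac{\left(-5\right) \left(-6\right)}{8 - 4} = \frac{30}{4} = 30 \cdot \frac{1}{4} = \frac{15}{2}$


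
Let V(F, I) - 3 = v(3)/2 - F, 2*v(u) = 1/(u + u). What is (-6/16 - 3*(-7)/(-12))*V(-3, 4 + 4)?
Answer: -2465/192 ≈ -12.839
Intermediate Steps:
v(u) = 1/(4*u) (v(u) = 1/(2*(u + u)) = 1/(2*((2*u))) = (1/(2*u))/2 = 1/(4*u))
V(F, I) = 73/24 - F (V(F, I) = 3 + (((1/4)/3)/2 - F) = 3 + (((1/4)*(1/3))*(1/2) - F) = 3 + ((1/12)*(1/2) - F) = 3 + (1/24 - F) = 73/24 - F)
(-6/16 - 3*(-7)/(-12))*V(-3, 4 + 4) = (-6/16 - 3*(-7)/(-12))*(73/24 - 1*(-3)) = (-6*1/16 + 21*(-1/12))*(73/24 + 3) = (-3/8 - 7/4)*(145/24) = -17/8*145/24 = -2465/192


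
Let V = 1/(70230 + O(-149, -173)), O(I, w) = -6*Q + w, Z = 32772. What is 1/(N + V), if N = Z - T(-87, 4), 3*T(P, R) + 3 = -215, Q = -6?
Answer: 210279/6906543665 ≈ 3.0446e-5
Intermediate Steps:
T(P, R) = -218/3 (T(P, R) = -1 + (1/3)*(-215) = -1 - 215/3 = -218/3)
O(I, w) = 36 + w (O(I, w) = -6*(-6) + w = 36 + w)
V = 1/70093 (V = 1/(70230 + (36 - 173)) = 1/(70230 - 137) = 1/70093 ≈ 1.4267e-5)
N = 98534/3 (N = 32772 - 1*(-218/3) = 32772 + 218/3 = 98534/3 ≈ 32845.)
1/(N + V) = 1/(98534/3 + 1/70093) = 1/(6906543665/210279) = 210279/6906543665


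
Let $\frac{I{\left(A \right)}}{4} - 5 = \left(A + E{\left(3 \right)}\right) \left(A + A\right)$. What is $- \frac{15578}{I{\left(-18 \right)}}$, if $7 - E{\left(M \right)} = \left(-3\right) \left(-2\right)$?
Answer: $- \frac{7789}{1234} \approx -6.312$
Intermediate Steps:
$E{\left(M \right)} = 1$ ($E{\left(M \right)} = 7 - \left(-3\right) \left(-2\right) = 7 - 6 = 1$)
$I{\left(A \right)} = 20 + 8 A \left(1 + A\right)$ ($I{\left(A \right)} = 20 + 4 \left(A + 1\right) \left(A + A\right) = 20 + 4 \left(1 + A\right) 2 A = 20 + 4 \cdot 2 A \left(1 + A\right) = 20 + 8 A \left(1 + A\right)$)
$- \frac{15578}{I{\left(-18 \right)}} = - \frac{15578}{20 + 8 \left(-18\right) + 8 \left(-18\right)^{2}} = - \frac{15578}{20 - 144 + 8 \cdot 324} = - \frac{15578}{20 - 144 + 2592} = - \frac{15578}{2468} = \left(-15578\right) \frac{1}{2468} = - \frac{7789}{1234}$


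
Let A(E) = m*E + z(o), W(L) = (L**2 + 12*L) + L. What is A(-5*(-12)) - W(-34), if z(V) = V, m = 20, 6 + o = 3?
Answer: 483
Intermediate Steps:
o = -3 (o = -6 + 3 = -3)
W(L) = L**2 + 13*L
A(E) = -3 + 20*E (A(E) = 20*E - 3 = -3 + 20*E)
A(-5*(-12)) - W(-34) = (-3 + 20*(-5*(-12))) - (-34)*(13 - 34) = (-3 + 20*60) - (-34)*(-21) = (-3 + 1200) - 1*714 = 1197 - 714 = 483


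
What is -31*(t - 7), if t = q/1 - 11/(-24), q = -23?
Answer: 21979/24 ≈ 915.79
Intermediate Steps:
t = -541/24 (t = -23/1 - 11/(-24) = -23*1 - 11*(-1/24) = -23 + 11/24 = -541/24 ≈ -22.542)
-31*(t - 7) = -31*(-541/24 - 7) = -31*(-709/24) = 21979/24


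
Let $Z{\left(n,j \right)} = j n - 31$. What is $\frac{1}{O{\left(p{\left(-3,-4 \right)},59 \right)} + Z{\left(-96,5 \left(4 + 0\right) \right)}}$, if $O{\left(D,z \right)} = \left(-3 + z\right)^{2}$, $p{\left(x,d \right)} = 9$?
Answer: $\frac{1}{1185} \approx 0.00084388$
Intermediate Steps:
$Z{\left(n,j \right)} = -31 + j n$
$\frac{1}{O{\left(p{\left(-3,-4 \right)},59 \right)} + Z{\left(-96,5 \left(4 + 0\right) \right)}} = \frac{1}{\left(-3 + 59\right)^{2} + \left(-31 + 5 \left(4 + 0\right) \left(-96\right)\right)} = \frac{1}{56^{2} + \left(-31 + 5 \cdot 4 \left(-96\right)\right)} = \frac{1}{3136 + \left(-31 + 20 \left(-96\right)\right)} = \frac{1}{3136 - 1951} = \frac{1}{1185}$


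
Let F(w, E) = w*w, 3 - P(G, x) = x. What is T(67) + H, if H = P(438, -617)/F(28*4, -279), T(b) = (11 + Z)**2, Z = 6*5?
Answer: 5271771/3136 ≈ 1681.0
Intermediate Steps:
P(G, x) = 3 - x
F(w, E) = w**2
Z = 30
T(b) = 1681 (T(b) = (11 + 30)**2 = 41**2 = 1681)
H = 155/3136 (H = (3 - 1*(-617))/((28*4)**2) = (3 + 617)/(112**2) = 620/12544 = 620*(1/12544) = 155/3136 ≈ 0.049426)
T(67) + H = 1681 + 155/3136 = 5271771/3136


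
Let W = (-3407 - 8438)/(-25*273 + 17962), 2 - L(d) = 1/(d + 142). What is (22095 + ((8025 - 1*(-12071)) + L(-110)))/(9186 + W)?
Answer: 15036898975/3273364384 ≈ 4.5937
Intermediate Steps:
L(d) = 2 - 1/(142 + d) (L(d) = 2 - 1/(d + 142) = 2 - 1/(142 + d))
W = -11845/11137 (W = -11845/(-6825 + 17962) = -11845/11137 ≈ -1.0636)
(22095 + ((8025 - 1*(-12071)) + L(-110)))/(9186 + W) = (22095 + ((8025 - 1*(-12071)) + (283 + 2*(-110))/(142 - 110)))/(9186 - 11845/11137) = (22095 + ((8025 + 12071) + (283 - 220)/32))/(102292637/11137) = (22095 + (20096 + (1/32)*63))*(11137/102292637) = (22095 + (20096 + 63/32))*(11137/102292637) = (22095 + 643135/32)*(11137/102292637) = (1350175/32)*(11137/102292637) = 15036898975/3273364384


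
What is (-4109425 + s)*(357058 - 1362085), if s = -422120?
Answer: 4554325076715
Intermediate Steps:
(-4109425 + s)*(357058 - 1362085) = (-4109425 - 422120)*(357058 - 1362085) = -4531545*(-1005027) = 4554325076715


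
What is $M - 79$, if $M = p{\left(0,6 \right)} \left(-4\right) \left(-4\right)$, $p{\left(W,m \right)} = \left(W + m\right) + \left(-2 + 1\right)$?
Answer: $1$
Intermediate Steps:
$p{\left(W,m \right)} = -1 + W + m$ ($p{\left(W,m \right)} = \left(W + m\right) - 1 = -1 + W + m$)
$M = 80$ ($M = \left(-1 + 0 + 6\right) \left(-4\right) \left(-4\right) = 5 \left(-4\right) \left(-4\right) = \left(-20\right) \left(-4\right) = 80$)
$M - 79 = 80 - 79 = 1$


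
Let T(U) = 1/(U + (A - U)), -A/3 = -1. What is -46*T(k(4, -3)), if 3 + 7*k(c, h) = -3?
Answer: -46/3 ≈ -15.333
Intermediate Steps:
A = 3 (A = -3*(-1) = 3)
k(c, h) = -6/7 (k(c, h) = -3/7 + (1/7)*(-3) = -3/7 - 3/7 = -6/7)
T(U) = 1/3 (T(U) = 1/(U + (3 - U)) = 1/3)
-46*T(k(4, -3)) = -46*1/3 = -46/3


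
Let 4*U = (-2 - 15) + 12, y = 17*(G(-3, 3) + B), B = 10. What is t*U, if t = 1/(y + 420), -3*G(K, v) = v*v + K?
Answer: -5/2224 ≈ -0.0022482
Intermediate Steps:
G(K, v) = -K/3 - v²/3 (G(K, v) = -(v*v + K)/3 = -(v² + K)/3 = -(K + v²)/3 = -K/3 - v²/3)
y = 136 (y = 17*((-⅓*(-3) - ⅓*3²) + 10) = 17*((1 - ⅓*9) + 10) = 17*((1 - 3) + 10) = 17*(-2 + 10) = 17*8 = 136)
t = 1/556 (t = 1/(136 + 420) = 1/556 ≈ 0.0017986)
U = -5/4 (U = ((-2 - 15) + 12)/4 = (-17 + 12)/4 = (¼)*(-5) = -5/4 ≈ -1.2500)
t*U = (1/556)*(-5/4) = -5/2224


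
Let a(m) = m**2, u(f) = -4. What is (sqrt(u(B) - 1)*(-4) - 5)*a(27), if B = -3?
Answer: -3645 - 2916*I*sqrt(5) ≈ -3645.0 - 6520.4*I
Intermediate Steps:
(sqrt(u(B) - 1)*(-4) - 5)*a(27) = (sqrt(-4 - 1)*(-4) - 5)*27**2 = (sqrt(-5)*(-4) - 5)*729 = ((I*sqrt(5))*(-4) - 5)*729 = (-4*I*sqrt(5) - 5)*729 = (-5 - 4*I*sqrt(5))*729 = -3645 - 2916*I*sqrt(5)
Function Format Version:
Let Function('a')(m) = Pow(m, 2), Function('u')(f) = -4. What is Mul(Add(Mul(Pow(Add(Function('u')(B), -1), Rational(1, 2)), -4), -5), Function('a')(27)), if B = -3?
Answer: Add(-3645, Mul(-2916, I, Pow(5, Rational(1, 2)))) ≈ Add(-3645.0, Mul(-6520.4, I))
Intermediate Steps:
Mul(Add(Mul(Pow(Add(Function('u')(B), -1), Rational(1, 2)), -4), -5), Function('a')(27)) = Mul(Add(Mul(Pow(Add(-4, -1), Rational(1, 2)), -4), -5), Pow(27, 2)) = Mul(Add(Mul(Pow(-5, Rational(1, 2)), -4), -5), 729) = Mul(Add(Mul(Mul(I, Pow(5, Rational(1, 2))), -4), -5), 729) = Mul(Add(Mul(-4, I, Pow(5, Rational(1, 2))), -5), 729) = Mul(Add(-5, Mul(-4, I, Pow(5, Rational(1, 2)))), 729) = Add(-3645, Mul(-2916, I, Pow(5, Rational(1, 2))))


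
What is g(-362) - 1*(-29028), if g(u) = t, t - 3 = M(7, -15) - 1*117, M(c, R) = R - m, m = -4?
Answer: 28903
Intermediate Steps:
M(c, R) = 4 + R (M(c, R) = R - 1*(-4) = R + 4 = 4 + R)
t = -125 (t = 3 + ((4 - 15) - 1*117) = 3 + (-11 - 117) = 3 - 128 = -125)
g(u) = -125
g(-362) - 1*(-29028) = -125 - 1*(-29028) = -125 + 29028 = 28903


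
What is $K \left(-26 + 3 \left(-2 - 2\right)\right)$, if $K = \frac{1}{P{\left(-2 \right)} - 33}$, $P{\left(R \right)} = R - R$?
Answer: $\frac{38}{33} \approx 1.1515$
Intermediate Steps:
$P{\left(R \right)} = 0$
$K = - \frac{1}{33}$ ($K = \frac{1}{0 - 33} = \frac{1}{-33} = - \frac{1}{33} \approx -0.030303$)
$K \left(-26 + 3 \left(-2 - 2\right)\right) = - \frac{-26 + 3 \left(-2 - 2\right)}{33} = - \frac{-26 + 3 \left(-4\right)}{33} = - \frac{-26 - 12}{33} = \left(- \frac{1}{33}\right) \left(-38\right) = \frac{38}{33}$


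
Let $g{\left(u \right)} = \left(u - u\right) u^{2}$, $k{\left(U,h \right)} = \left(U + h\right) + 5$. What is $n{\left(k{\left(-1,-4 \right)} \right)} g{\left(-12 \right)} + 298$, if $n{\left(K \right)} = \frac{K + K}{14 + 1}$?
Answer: $298$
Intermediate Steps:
$k{\left(U,h \right)} = 5 + U + h$
$n{\left(K \right)} = \frac{2 K}{15}$
$g{\left(u \right)} = 0$ ($g{\left(u \right)} = 0 u^{2} = 0$)
$n{\left(k{\left(-1,-4 \right)} \right)} g{\left(-12 \right)} + 298 = \frac{2 \left(5 - 1 - 4\right)}{15} \cdot 0 + 298 = \frac{2}{15} \cdot 0 \cdot 0 + 298 = 0 \cdot 0 + 298 = 0 + 298 = 298$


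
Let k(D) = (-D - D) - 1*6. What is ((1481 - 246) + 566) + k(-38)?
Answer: 1871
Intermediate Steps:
k(D) = -6 - 2*D (k(D) = -2*D - 6 = -6 - 2*D)
((1481 - 246) + 566) + k(-38) = ((1481 - 246) + 566) + (-6 - 2*(-38)) = (1235 + 566) + (-6 + 76) = 1801 + 70 = 1871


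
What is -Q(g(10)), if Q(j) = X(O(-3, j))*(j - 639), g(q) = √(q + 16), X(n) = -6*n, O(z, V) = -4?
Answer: 15336 - 24*√26 ≈ 15214.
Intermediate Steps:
g(q) = √(16 + q)
Q(j) = -15336 + 24*j (Q(j) = (-6*(-4))*(j - 639) = 24*(-639 + j) = -15336 + 24*j)
-Q(g(10)) = -(-15336 + 24*√(16 + 10)) = -(-15336 + 24*√26) = 15336 - 24*√26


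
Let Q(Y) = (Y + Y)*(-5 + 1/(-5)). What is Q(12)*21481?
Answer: -13404144/5 ≈ -2.6808e+6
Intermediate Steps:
Q(Y) = -52*Y/5 (Q(Y) = (2*Y)*(-5 - ⅕) = (2*Y)*(-26/5) = -52*Y/5)
Q(12)*21481 = -52/5*12*21481 = -624/5*21481 = -13404144/5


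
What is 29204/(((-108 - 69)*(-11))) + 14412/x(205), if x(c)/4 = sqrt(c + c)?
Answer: 29204/1947 + 3603*sqrt(410)/410 ≈ 192.94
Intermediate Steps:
x(c) = 4*sqrt(2)*sqrt(c) (x(c) = 4*sqrt(c + c) = 4*sqrt(2*c) = 4*(sqrt(2)*sqrt(c)) = 4*sqrt(2)*sqrt(c))
29204/(((-108 - 69)*(-11))) + 14412/x(205) = 29204/(((-108 - 69)*(-11))) + 14412/((4*sqrt(2)*sqrt(205))) = 29204/((-177*(-11))) + 14412/((4*sqrt(410))) = 29204/1947 + 14412*(sqrt(410)/1640) = 29204*(1/1947) + 3603*sqrt(410)/410 = 29204/1947 + 3603*sqrt(410)/410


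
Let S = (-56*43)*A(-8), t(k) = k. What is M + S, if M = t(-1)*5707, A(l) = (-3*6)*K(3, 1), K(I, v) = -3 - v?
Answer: -179083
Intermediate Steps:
A(l) = 72 (A(l) = (-3*6)*(-3 - 1*1) = -18*(-3 - 1) = -18*(-4) = 72)
S = -173376 (S = -56*43*72 = -2408*72 = -173376)
M = -5707 (M = -1*5707 = -5707)
M + S = -5707 - 173376 = -179083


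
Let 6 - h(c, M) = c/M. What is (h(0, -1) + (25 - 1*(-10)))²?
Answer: 1681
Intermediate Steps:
h(c, M) = 6 - c/M
(h(0, -1) + (25 - 1*(-10)))² = ((6 - 1*0/(-1)) + (25 - 1*(-10)))² = ((6 - 1*0*(-1)) + (25 + 10))² = ((6 + 0) + 35)² = (6 + 35)² = 41² = 1681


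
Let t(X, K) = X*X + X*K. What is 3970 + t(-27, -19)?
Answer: 5212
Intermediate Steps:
t(X, K) = X² + K*X
3970 + t(-27, -19) = 3970 - 27*(-19 - 27) = 3970 - 27*(-46) = 3970 + 1242 = 5212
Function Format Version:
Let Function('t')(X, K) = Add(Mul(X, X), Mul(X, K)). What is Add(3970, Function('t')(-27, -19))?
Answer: 5212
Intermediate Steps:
Function('t')(X, K) = Add(Pow(X, 2), Mul(K, X))
Add(3970, Function('t')(-27, -19)) = Add(3970, Mul(-27, Add(-19, -27))) = Add(3970, Mul(-27, -46)) = Add(3970, 1242) = 5212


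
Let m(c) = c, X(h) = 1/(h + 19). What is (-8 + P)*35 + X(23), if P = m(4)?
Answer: -5879/42 ≈ -139.98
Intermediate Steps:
X(h) = 1/(19 + h)
P = 4
(-8 + P)*35 + X(23) = (-8 + 4)*35 + 1/(19 + 23) = -4*35 + 1/42 = -140 + 1/42 = -5879/42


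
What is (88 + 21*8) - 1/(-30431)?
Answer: 7790337/30431 ≈ 256.00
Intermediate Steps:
(88 + 21*8) - 1/(-30431) = (88 + 168) - 1*(-1/30431) = 256 + 1/30431 = 7790337/30431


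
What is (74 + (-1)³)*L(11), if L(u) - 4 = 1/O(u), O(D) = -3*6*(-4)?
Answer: 21097/72 ≈ 293.01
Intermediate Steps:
O(D) = 72 (O(D) = -18*(-4) = 72)
L(u) = 289/72 (L(u) = 4 + 1/72 = 289/72)
(74 + (-1)³)*L(11) = (74 + (-1)³)*(289/72) = (74 - 1)*(289/72) = 73*(289/72) = 21097/72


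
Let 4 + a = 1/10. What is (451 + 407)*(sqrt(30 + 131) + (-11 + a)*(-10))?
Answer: 127842 + 858*sqrt(161) ≈ 1.3873e+5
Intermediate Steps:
a = -39/10 (a = -4 + 1/10 = -39/10 ≈ -3.9000)
(451 + 407)*(sqrt(30 + 131) + (-11 + a)*(-10)) = (451 + 407)*(sqrt(30 + 131) + (-11 - 39/10)*(-10)) = 858*(sqrt(161) - 149/10*(-10)) = 858*(sqrt(161) + 149) = 858*(149 + sqrt(161)) = 127842 + 858*sqrt(161)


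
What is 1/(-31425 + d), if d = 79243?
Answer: 1/47818 ≈ 2.0913e-5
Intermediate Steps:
1/(-31425 + d) = 1/(-31425 + 79243) = 1/47818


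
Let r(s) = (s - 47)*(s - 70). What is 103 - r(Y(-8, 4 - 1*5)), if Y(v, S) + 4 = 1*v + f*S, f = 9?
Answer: -6085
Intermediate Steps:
Y(v, S) = -4 + v + 9*S (Y(v, S) = -4 + (1*v + 9*S) = -4 + (v + 9*S) = -4 + v + 9*S)
r(s) = (-70 + s)*(-47 + s) (r(s) = (-47 + s)*(-70 + s) = (-70 + s)*(-47 + s))
103 - r(Y(-8, 4 - 1*5)) = 103 - (3290 + (-4 - 8 + 9*(4 - 1*5))² - 117*(-4 - 8 + 9*(4 - 1*5))) = 103 - (3290 + (-4 - 8 + 9*(4 - 5))² - 117*(-4 - 8 + 9*(4 - 5))) = 103 - (3290 + (-4 - 8 + 9*(-1))² - 117*(-4 - 8 + 9*(-1))) = 103 - (3290 + (-4 - 8 - 9)² - 117*(-4 - 8 - 9)) = 103 - (3290 + (-21)² - 117*(-21)) = 103 - (3290 + 441 + 2457) = 103 - 1*6188 = 103 - 6188 = -6085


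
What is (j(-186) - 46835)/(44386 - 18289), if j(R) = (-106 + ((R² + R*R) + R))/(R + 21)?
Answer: -1559335/861201 ≈ -1.8107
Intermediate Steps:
j(R) = (-106 + R + 2*R²)/(21 + R) (j(R) = (-106 + ((R² + R²) + R))/(21 + R) = (-106 + (2*R² + R))/(21 + R) = (-106 + (R + 2*R²))/(21 + R) = (-106 + R + 2*R²)/(21 + R))
(j(-186) - 46835)/(44386 - 18289) = ((-106 - 186 + 2*(-186)²)/(21 - 186) - 46835)/(44386 - 18289) = ((-106 - 186 + 2*34596)/(-165) - 46835)/26097 = (-(-106 - 186 + 69192)/165 - 46835)*(1/26097) = (-1/165*68900 - 46835)*(1/26097) = (-13780/33 - 46835)*(1/26097) = -1559335/33*1/26097 = -1559335/861201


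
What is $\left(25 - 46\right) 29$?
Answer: $-609$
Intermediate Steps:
$\left(25 - 46\right) 29 = \left(-21\right) 29 = -609$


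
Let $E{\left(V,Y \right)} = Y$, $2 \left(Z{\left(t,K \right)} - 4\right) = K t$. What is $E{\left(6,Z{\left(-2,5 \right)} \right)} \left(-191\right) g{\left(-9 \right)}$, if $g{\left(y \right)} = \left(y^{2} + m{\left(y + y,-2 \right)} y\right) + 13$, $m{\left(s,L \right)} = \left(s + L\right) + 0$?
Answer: $52334$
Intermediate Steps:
$m{\left(s,L \right)} = L + s$ ($m{\left(s,L \right)} = \left(L + s\right) + 0 = L + s$)
$Z{\left(t,K \right)} = 4 + \frac{K t}{2}$
$g{\left(y \right)} = 13 + y^{2} + y \left(-2 + 2 y\right)$ ($g{\left(y \right)} = \left(y^{2} + \left(-2 + \left(y + y\right)\right) y\right) + 13 = \left(y^{2} + \left(-2 + 2 y\right) y\right) + 13 = \left(y^{2} + y \left(-2 + 2 y\right)\right) + 13 = 13 + y^{2} + y \left(-2 + 2 y\right)$)
$E{\left(6,Z{\left(-2,5 \right)} \right)} \left(-191\right) g{\left(-9 \right)} = \left(4 + \frac{1}{2} \cdot 5 \left(-2\right)\right) \left(-191\right) \left(13 - -18 + 3 \left(-9\right)^{2}\right) = \left(4 - 5\right) \left(-191\right) \left(13 + 18 + 3 \cdot 81\right) = \left(-1\right) \left(-191\right) \left(13 + 18 + 243\right) = 191 \cdot 274 = 52334$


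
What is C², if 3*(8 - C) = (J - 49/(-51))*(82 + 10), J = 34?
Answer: 26507747344/23409 ≈ 1.1324e+6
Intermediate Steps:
C = -162812/153 (C = 8 - (34 - 49/(-51))*(82 + 10)/3 = 8 - (34 - 49*(-1/51))*92/3 = 8 - (34 + 49/51)*92/3 = 8 - 1783*92/153 = 8 - ⅓*164036/51 = 8 - 164036/153 = -162812/153 ≈ -1064.1)
C² = (-162812/153)² = 26507747344/23409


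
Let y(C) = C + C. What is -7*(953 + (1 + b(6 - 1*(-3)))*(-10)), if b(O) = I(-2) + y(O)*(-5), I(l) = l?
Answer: -13041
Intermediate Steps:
y(C) = 2*C
b(O) = -2 - 10*O (b(O) = -2 + (2*O)*(-5) = -2 - 10*O)
-7*(953 + (1 + b(6 - 1*(-3)))*(-10)) = -7*(953 + (1 + (-2 - 10*(6 - 1*(-3))))*(-10)) = -7*(953 + (1 + (-2 - 10*(6 + 3)))*(-10)) = -7*(953 + (1 + (-2 - 10*9))*(-10)) = -7*(953 + (1 + (-2 - 90))*(-10)) = -7*(953 + (1 - 92)*(-10)) = -7*(953 - 91*(-10)) = -7*(953 + 910) = -7*1863 = -13041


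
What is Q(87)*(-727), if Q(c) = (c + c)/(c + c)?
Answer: -727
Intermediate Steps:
Q(c) = 1 (Q(c) = (2*c)/((2*c)) = (2*c)*(1/(2*c)) = 1)
Q(87)*(-727) = 1*(-727) = -727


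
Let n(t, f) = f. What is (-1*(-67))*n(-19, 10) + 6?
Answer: 676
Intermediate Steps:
(-1*(-67))*n(-19, 10) + 6 = -1*(-67)*10 + 6 = 67*10 + 6 = 670 + 6 = 676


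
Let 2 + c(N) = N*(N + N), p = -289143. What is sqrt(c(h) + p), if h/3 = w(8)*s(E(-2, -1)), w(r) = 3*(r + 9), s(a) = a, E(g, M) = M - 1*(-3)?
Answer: I*sqrt(101873) ≈ 319.18*I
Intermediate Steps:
E(g, M) = 3 + M (E(g, M) = M + 3 = 3 + M)
w(r) = 27 + 3*r (w(r) = 3*(9 + r) = 27 + 3*r)
h = 306 (h = 3*((27 + 3*8)*(3 - 1)) = 3*((27 + 24)*2) = 3*(51*2) = 3*102 = 306)
c(N) = -2 + 2*N**2 (c(N) = -2 + N*(N + N) = -2 + N*(2*N) = -2 + 2*N**2)
sqrt(c(h) + p) = sqrt((-2 + 2*306**2) - 289143) = sqrt((-2 + 2*93636) - 289143) = sqrt((-2 + 187272) - 289143) = sqrt(187270 - 289143) = sqrt(-101873) = I*sqrt(101873)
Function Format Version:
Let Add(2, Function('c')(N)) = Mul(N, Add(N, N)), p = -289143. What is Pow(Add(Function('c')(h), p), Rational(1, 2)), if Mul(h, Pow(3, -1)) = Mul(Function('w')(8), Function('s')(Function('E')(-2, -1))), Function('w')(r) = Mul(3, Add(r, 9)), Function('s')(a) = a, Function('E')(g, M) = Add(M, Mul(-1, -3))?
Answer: Mul(I, Pow(101873, Rational(1, 2))) ≈ Mul(319.18, I)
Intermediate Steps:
Function('E')(g, M) = Add(3, M) (Function('E')(g, M) = Add(M, 3) = Add(3, M))
Function('w')(r) = Add(27, Mul(3, r)) (Function('w')(r) = Mul(3, Add(9, r)) = Add(27, Mul(3, r)))
h = 306 (h = Mul(3, Mul(Add(27, Mul(3, 8)), Add(3, -1))) = Mul(3, Mul(Add(27, 24), 2)) = Mul(3, Mul(51, 2)) = Mul(3, 102) = 306)
Function('c')(N) = Add(-2, Mul(2, Pow(N, 2))) (Function('c')(N) = Add(-2, Mul(N, Add(N, N))) = Add(-2, Mul(N, Mul(2, N))) = Add(-2, Mul(2, Pow(N, 2))))
Pow(Add(Function('c')(h), p), Rational(1, 2)) = Pow(Add(Add(-2, Mul(2, Pow(306, 2))), -289143), Rational(1, 2)) = Pow(Add(Add(-2, Mul(2, 93636)), -289143), Rational(1, 2)) = Pow(Add(Add(-2, 187272), -289143), Rational(1, 2)) = Pow(Add(187270, -289143), Rational(1, 2)) = Pow(-101873, Rational(1, 2)) = Mul(I, Pow(101873, Rational(1, 2)))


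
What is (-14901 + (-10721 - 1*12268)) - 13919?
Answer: -51809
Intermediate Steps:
(-14901 + (-10721 - 1*12268)) - 13919 = (-14901 + (-10721 - 12268)) - 13919 = (-14901 - 22989) - 13919 = -37890 - 13919 = -51809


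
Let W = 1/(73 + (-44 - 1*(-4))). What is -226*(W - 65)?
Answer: 484544/33 ≈ 14683.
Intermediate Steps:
W = 1/33 (W = 1/(73 + (-44 + 4)) = 1/(73 - 40) = 1/33 ≈ 0.030303)
-226*(W - 65) = -226*(1/33 - 65) = -226*(-2144/33) = 484544/33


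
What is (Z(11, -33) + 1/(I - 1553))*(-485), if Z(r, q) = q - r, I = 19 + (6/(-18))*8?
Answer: 19675771/922 ≈ 21340.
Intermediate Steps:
I = 49/3 (I = 19 + (6*(-1/18))*8 = 19 - 1/3*8 = 19 - 8/3 = 49/3 ≈ 16.333)
(Z(11, -33) + 1/(I - 1553))*(-485) = ((-33 - 1*11) + 1/(49/3 - 1553))*(-485) = ((-33 - 11) + 1/(-4610/3))*(-485) = (-44 - 3/4610)*(-485) = -202843/4610*(-485) = 19675771/922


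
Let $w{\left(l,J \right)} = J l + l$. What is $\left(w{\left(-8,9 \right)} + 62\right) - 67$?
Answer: $-85$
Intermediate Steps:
$w{\left(l,J \right)} = l + J l$
$\left(w{\left(-8,9 \right)} + 62\right) - 67 = \left(- 8 \left(1 + 9\right) + 62\right) - 67 = \left(\left(-8\right) 10 + 62\right) - 67 = \left(-80 + 62\right) - 67 = -18 - 67 = -85$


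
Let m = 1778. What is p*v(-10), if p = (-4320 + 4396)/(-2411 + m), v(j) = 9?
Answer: -228/211 ≈ -1.0806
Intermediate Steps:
p = -76/633 (p = (-4320 + 4396)/(-2411 + 1778) = 76/(-633) = 76*(-1/633) = -76/633 ≈ -0.12006)
p*v(-10) = -76/633*9 = -228/211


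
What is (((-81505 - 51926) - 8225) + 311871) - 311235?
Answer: -141020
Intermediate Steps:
(((-81505 - 51926) - 8225) + 311871) - 311235 = ((-133431 - 8225) + 311871) - 311235 = (-141656 + 311871) - 311235 = 170215 - 311235 = -141020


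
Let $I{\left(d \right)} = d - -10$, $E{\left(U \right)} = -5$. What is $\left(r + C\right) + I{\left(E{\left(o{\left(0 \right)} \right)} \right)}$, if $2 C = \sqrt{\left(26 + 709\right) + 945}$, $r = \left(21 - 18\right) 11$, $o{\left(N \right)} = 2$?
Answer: $38 + 2 \sqrt{105} \approx 58.494$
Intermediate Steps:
$r = 33$ ($r = 3 \cdot 11 = 33$)
$I{\left(d \right)} = 10 + d$ ($I{\left(d \right)} = d + 10 = 10 + d$)
$C = 2 \sqrt{105}$ ($C = \frac{\sqrt{\left(26 + 709\right) + 945}}{2} = \frac{\sqrt{735 + 945}}{2} = \frac{\sqrt{1680}}{2} = \frac{4 \sqrt{105}}{2} = 2 \sqrt{105} \approx 20.494$)
$\left(r + C\right) + I{\left(E{\left(o{\left(0 \right)} \right)} \right)} = \left(33 + 2 \sqrt{105}\right) + \left(10 - 5\right) = \left(33 + 2 \sqrt{105}\right) + 5 = 38 + 2 \sqrt{105}$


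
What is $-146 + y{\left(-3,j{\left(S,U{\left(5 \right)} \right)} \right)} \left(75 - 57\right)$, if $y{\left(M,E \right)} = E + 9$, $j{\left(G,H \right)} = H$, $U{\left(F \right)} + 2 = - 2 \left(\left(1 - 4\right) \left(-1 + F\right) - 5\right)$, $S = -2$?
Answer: $592$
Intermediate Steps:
$U{\left(F \right)} = 2 + 6 F$ ($U{\left(F \right)} = -2 - 2 \left(\left(1 - 4\right) \left(-1 + F\right) - 5\right) = -2 - 2 \left(- 3 \left(-1 + F\right) - 5\right) = -2 - 2 \left(\left(3 - 3 F\right) - 5\right) = -2 - 2 \left(-2 - 3 F\right) = -2 + \left(4 + 6 F\right) = 2 + 6 F$)
$y{\left(M,E \right)} = 9 + E$
$-146 + y{\left(-3,j{\left(S,U{\left(5 \right)} \right)} \right)} \left(75 - 57\right) = -146 + \left(9 + \left(2 + 6 \cdot 5\right)\right) \left(75 - 57\right) = -146 + \left(9 + \left(2 + 30\right)\right) 18 = -146 + \left(9 + 32\right) 18 = -146 + 41 \cdot 18 = -146 + 738 = 592$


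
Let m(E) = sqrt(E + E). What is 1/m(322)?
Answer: sqrt(161)/322 ≈ 0.039406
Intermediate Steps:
m(E) = sqrt(2)*sqrt(E) (m(E) = sqrt(2*E) = sqrt(2)*sqrt(E))
1/m(322) = 1/(sqrt(2)*sqrt(322)) = 1/(2*sqrt(161)) = sqrt(161)/322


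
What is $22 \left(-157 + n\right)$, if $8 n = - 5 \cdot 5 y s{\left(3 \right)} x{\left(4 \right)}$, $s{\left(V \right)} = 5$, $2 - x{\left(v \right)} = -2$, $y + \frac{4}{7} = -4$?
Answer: $\frac{19822}{7} \approx 2831.7$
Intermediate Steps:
$y = - \frac{32}{7}$ ($y = - \frac{4}{7} - 4 = - \frac{32}{7} \approx -4.5714$)
$x{\left(v \right)} = 4$ ($x{\left(v \right)} = 2 - -2 = 2 + 2 = 4$)
$n = \frac{2000}{7}$ ($n = \frac{- 5 \cdot 5 \left(- \frac{32}{7}\right) 5 \cdot 4}{8} = \frac{- 5 \left(\left(- \frac{160}{7}\right) 5\right) 4}{8} = \frac{\left(-5\right) \left(- \frac{800}{7}\right) 4}{8} = \frac{\frac{4000}{7} \cdot 4}{8} = \frac{1}{8} \cdot \frac{16000}{7} = \frac{2000}{7} \approx 285.71$)
$22 \left(-157 + n\right) = 22 \left(-157 + \frac{2000}{7}\right) = 22 \cdot \frac{901}{7} = \frac{19822}{7}$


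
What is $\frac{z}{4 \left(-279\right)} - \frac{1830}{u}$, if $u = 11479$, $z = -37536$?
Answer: $\frac{35736122}{1067547} \approx 33.475$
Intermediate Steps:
$\frac{z}{4 \left(-279\right)} - \frac{1830}{u} = - \frac{37536}{4 \left(-279\right)} - \frac{1830}{11479} = - \frac{37536}{-1116} - \frac{1830}{11479} = \left(-37536\right) \left(- \frac{1}{1116}\right) - \frac{1830}{11479} = \frac{3128}{93} - \frac{1830}{11479} = \frac{35736122}{1067547}$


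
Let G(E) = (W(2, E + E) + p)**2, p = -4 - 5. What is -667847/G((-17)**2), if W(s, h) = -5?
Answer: -667847/196 ≈ -3407.4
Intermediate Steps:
p = -9
G(E) = 196 (G(E) = (-5 - 9)**2 = (-14)**2 = 196)
-667847/G((-17)**2) = -667847/196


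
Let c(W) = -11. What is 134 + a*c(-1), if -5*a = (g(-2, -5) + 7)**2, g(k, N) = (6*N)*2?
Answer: 31569/5 ≈ 6313.8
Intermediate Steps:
g(k, N) = 12*N
a = -2809/5 (a = -(12*(-5) + 7)**2/5 = -(-60 + 7)**2/5 = -1/5*(-53)**2 = -1/5*2809 = -2809/5 ≈ -561.80)
134 + a*c(-1) = 134 - 2809/5*(-11) = 134 + 30899/5 = 31569/5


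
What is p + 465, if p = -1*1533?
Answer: -1068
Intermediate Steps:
p = -1533
p + 465 = -1533 + 465 = -1068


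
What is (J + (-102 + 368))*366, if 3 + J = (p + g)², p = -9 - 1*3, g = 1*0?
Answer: 148962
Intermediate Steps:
g = 0
p = -12 (p = -9 - 3 = -12)
J = 141 (J = -3 + (-12 + 0)² = -3 + (-12)² = -3 + 144 = 141)
(J + (-102 + 368))*366 = (141 + (-102 + 368))*366 = (141 + 266)*366 = 407*366 = 148962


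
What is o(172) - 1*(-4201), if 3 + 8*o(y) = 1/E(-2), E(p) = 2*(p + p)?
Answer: 268839/64 ≈ 4200.6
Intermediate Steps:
E(p) = 4*p (E(p) = 2*(2*p) = 4*p)
o(y) = -25/64 (o(y) = -3/8 + 1/(8*((4*(-2)))) = -3/8 + (⅛)/(-8) = -3/8 + (⅛)*(-⅛) = -3/8 - 1/64 = -25/64)
o(172) - 1*(-4201) = -25/64 - 1*(-4201) = -25/64 + 4201 = 268839/64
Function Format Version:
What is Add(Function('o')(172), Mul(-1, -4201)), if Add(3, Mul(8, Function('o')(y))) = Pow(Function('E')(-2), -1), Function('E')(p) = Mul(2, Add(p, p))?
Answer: Rational(268839, 64) ≈ 4200.6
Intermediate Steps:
Function('E')(p) = Mul(4, p) (Function('E')(p) = Mul(2, Mul(2, p)) = Mul(4, p))
Function('o')(y) = Rational(-25, 64) (Function('o')(y) = Add(Rational(-3, 8), Mul(Rational(1, 8), Pow(Mul(4, -2), -1))) = Add(Rational(-3, 8), Mul(Rational(1, 8), Pow(-8, -1))) = Add(Rational(-3, 8), Mul(Rational(1, 8), Rational(-1, 8))) = Add(Rational(-3, 8), Rational(-1, 64)) = Rational(-25, 64))
Add(Function('o')(172), Mul(-1, -4201)) = Add(Rational(-25, 64), Mul(-1, -4201)) = Add(Rational(-25, 64), 4201) = Rational(268839, 64)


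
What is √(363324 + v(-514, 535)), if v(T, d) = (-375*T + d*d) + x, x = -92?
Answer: √842207 ≈ 917.72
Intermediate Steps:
v(T, d) = -92 + d² - 375*T (v(T, d) = (-375*T + d*d) - 92 = (-375*T + d²) - 92 = (d² - 375*T) - 92 = -92 + d² - 375*T)
√(363324 + v(-514, 535)) = √(363324 + (-92 + 535² - 375*(-514))) = √(363324 + (-92 + 286225 + 192750)) = √(363324 + 478883) = √842207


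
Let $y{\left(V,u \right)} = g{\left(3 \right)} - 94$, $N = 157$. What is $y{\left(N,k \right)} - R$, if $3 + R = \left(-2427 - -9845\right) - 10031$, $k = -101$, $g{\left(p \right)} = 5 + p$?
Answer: $2530$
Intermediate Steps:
$y{\left(V,u \right)} = -86$ ($y{\left(V,u \right)} = \left(5 + 3\right) - 94 = 8 - 94 = -86$)
$R = -2616$ ($R = -3 - 2613 = -2616$)
$y{\left(N,k \right)} - R = -86 - -2616 = -86 + 2616 = 2530$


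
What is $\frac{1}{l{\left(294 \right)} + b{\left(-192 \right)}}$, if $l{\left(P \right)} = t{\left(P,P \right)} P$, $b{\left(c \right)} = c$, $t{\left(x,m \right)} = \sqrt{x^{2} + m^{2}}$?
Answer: $\frac{2}{155649243} + \frac{2401 \sqrt{2}}{415064648} \approx 8.1936 \cdot 10^{-6}$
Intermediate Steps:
$t{\left(x,m \right)} = \sqrt{m^{2} + x^{2}}$
$l{\left(P \right)} = P \sqrt{2} \sqrt{P^{2}}$ ($l{\left(P \right)} = \sqrt{P^{2} + P^{2}} P = \sqrt{2 P^{2}} P = \sqrt{2} \sqrt{P^{2}} P = P \sqrt{2} \sqrt{P^{2}}$)
$\frac{1}{l{\left(294 \right)} + b{\left(-192 \right)}} = \frac{1}{294 \sqrt{2} \sqrt{294^{2}} - 192} = \frac{1}{294 \sqrt{2} \sqrt{86436} - 192} = \frac{1}{294 \sqrt{2} \cdot 294 - 192} = \frac{1}{86436 \sqrt{2} - 192} = \frac{1}{-192 + 86436 \sqrt{2}}$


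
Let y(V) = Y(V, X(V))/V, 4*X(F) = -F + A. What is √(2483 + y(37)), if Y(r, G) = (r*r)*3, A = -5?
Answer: √2594 ≈ 50.931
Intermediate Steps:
X(F) = -5/4 - F/4 (X(F) = (-F - 5)/4 = (-5 - F)/4 = -5/4 - F/4)
Y(r, G) = 3*r² (Y(r, G) = r²*3 = 3*r²)
y(V) = 3*V (y(V) = (3*V²)/V = 3*V)
√(2483 + y(37)) = √(2483 + 3*37) = √(2483 + 111) = √2594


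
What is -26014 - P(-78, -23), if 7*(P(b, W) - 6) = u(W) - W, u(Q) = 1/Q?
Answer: -4189748/161 ≈ -26023.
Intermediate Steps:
P(b, W) = 6 - W/7 + 1/(7*W) (P(b, W) = 6 + (1/W - W)/7 = 6 + (-W/7 + 1/(7*W)) = 6 - W/7 + 1/(7*W))
-26014 - P(-78, -23) = -26014 - (1 - 23*(42 - 1*(-23)))/(7*(-23)) = -26014 - (-1)*(1 - 23*(42 + 23))/(7*23) = -26014 - (-1)*(1 - 23*65)/(7*23) = -26014 - (-1)*(1 - 1495)/(7*23) = -26014 - (-1)*(-1494)/(7*23) = -26014 - 1*1494/161 = -26014 - 1494/161 = -4189748/161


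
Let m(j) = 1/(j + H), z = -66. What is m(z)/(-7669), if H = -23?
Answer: 1/682541 ≈ 1.4651e-6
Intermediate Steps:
m(j) = 1/(-23 + j) (m(j) = 1/(j - 23) = 1/(-23 + j))
m(z)/(-7669) = 1/(-23 - 66*(-7669)) = -1/7669/(-89) = -1/89*(-1/7669) = 1/682541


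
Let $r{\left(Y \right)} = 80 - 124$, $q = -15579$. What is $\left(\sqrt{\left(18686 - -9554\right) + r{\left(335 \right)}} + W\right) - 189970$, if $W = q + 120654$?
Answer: $-84895 + 2 \sqrt{7049} \approx -84727.0$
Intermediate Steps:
$r{\left(Y \right)} = -44$
$W = 105075$ ($W = -15579 + 120654 = 105075$)
$\left(\sqrt{\left(18686 - -9554\right) + r{\left(335 \right)}} + W\right) - 189970 = \left(\sqrt{\left(18686 - -9554\right) - 44} + 105075\right) - 189970 = \left(\sqrt{\left(18686 + 9554\right) - 44} + 105075\right) - 189970 = \left(\sqrt{28240 - 44} + 105075\right) - 189970 = \left(\sqrt{28196} + 105075\right) - 189970 = \left(2 \sqrt{7049} + 105075\right) - 189970 = \left(105075 + 2 \sqrt{7049}\right) - 189970 = -84895 + 2 \sqrt{7049}$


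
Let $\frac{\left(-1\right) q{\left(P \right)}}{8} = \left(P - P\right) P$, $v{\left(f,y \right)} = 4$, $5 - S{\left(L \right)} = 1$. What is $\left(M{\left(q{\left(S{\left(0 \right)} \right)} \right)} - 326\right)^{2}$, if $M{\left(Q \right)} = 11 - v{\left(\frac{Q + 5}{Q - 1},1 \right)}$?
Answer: $101761$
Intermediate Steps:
$S{\left(L \right)} = 4$ ($S{\left(L \right)} = 5 - 1 = 4$)
$q{\left(P \right)} = 0$ ($q{\left(P \right)} = - 8 \left(P - P\right) P = - 8 \cdot 0 P = \left(-8\right) 0 = 0$)
$M{\left(Q \right)} = 7$ ($M{\left(Q \right)} = 11 - 4 = 7$)
$\left(M{\left(q{\left(S{\left(0 \right)} \right)} \right)} - 326\right)^{2} = \left(7 - 326\right)^{2} = \left(-319\right)^{2} = 101761$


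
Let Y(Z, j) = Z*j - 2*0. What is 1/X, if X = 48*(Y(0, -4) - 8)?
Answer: -1/384 ≈ -0.0026042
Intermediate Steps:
Y(Z, j) = Z*j (Y(Z, j) = Z*j + 0 = Z*j)
X = -384 (X = 48*(0*(-4) - 8) = 48*(0 - 8) = 48*(-8) = -384)
1/X = 1/(-384) = -1/384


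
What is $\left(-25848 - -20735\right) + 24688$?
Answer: $19575$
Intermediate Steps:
$\left(-25848 - -20735\right) + 24688 = \left(-25848 + 20735\right) + 24688 = -5113 + 24688 = 19575$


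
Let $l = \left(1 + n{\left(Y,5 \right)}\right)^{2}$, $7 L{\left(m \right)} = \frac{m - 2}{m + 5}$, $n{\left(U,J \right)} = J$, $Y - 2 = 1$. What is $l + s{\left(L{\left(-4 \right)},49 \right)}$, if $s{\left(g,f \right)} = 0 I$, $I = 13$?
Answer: $36$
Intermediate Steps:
$Y = 3$ ($Y = 2 + 1 = 3$)
$L{\left(m \right)} = \frac{-2 + m}{7 \left(5 + m\right)}$ ($L{\left(m \right)} = \frac{\left(m - 2\right) \frac{1}{m + 5}}{7} = \frac{\left(-2 + m\right) \frac{1}{5 + m}}{7} = \frac{\frac{1}{5 + m} \left(-2 + m\right)}{7} = \frac{-2 + m}{7 \left(5 + m\right)}$)
$s{\left(g,f \right)} = 0$ ($s{\left(g,f \right)} = 0 \cdot 13 = 0$)
$l = 36$ ($l = \left(1 + 5\right)^{2} = 6^{2} = 36$)
$l + s{\left(L{\left(-4 \right)},49 \right)} = 36 + 0 = 36$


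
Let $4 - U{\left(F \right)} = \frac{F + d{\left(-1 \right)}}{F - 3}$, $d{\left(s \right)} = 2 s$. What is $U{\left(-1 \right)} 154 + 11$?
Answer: $\frac{1023}{2} \approx 511.5$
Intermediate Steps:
$U{\left(F \right)} = 4 - \frac{-2 + F}{-3 + F}$ ($U{\left(F \right)} = 4 - \frac{F + 2 \left(-1\right)}{F - 3} = 4 - \frac{F - 2}{-3 + F} = 4 - \frac{-2 + F}{-3 + F}$)
$U{\left(-1 \right)} 154 + 11 = \frac{-10 + 3 \left(-1\right)}{-3 - 1} \cdot 154 + 11 = \frac{-10 - 3}{-4} \cdot 154 + 11 = \left(- \frac{1}{4}\right) \left(-13\right) 154 + 11 = \frac{13}{4} \cdot 154 + 11 = \frac{1001}{2} + 11 = \frac{1023}{2}$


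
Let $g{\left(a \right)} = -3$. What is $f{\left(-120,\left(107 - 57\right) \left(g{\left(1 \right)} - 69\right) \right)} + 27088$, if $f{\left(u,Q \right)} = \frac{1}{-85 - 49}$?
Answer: $\frac{3629791}{134} \approx 27088.0$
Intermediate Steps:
$f{\left(u,Q \right)} = - \frac{1}{134}$ ($f{\left(u,Q \right)} = \frac{1}{-134} = - \frac{1}{134}$)
$f{\left(-120,\left(107 - 57\right) \left(g{\left(1 \right)} - 69\right) \right)} + 27088 = - \frac{1}{134} + 27088 = \frac{3629791}{134}$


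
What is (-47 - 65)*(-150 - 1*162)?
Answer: 34944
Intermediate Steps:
(-47 - 65)*(-150 - 1*162) = -112*(-150 - 162) = -112*(-312) = 34944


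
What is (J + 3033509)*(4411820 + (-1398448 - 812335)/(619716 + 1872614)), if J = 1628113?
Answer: 25628919792577891587/1246165 ≈ 2.0566e+13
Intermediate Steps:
(J + 3033509)*(4411820 + (-1398448 - 812335)/(619716 + 1872614)) = (1628113 + 3033509)*(4411820 + (-1398448 - 812335)/(619716 + 1872614)) = 4661622*(4411820 - 2210783/2492330) = 4661622*(10995709129817/2492330) = 25628919792577891587/1246165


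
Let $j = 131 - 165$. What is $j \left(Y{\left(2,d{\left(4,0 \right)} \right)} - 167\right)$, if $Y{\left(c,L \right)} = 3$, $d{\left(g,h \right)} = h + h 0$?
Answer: $5576$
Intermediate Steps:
$d{\left(g,h \right)} = h$ ($d{\left(g,h \right)} = h + 0 = h$)
$j = -34$
$j \left(Y{\left(2,d{\left(4,0 \right)} \right)} - 167\right) = - 34 \left(3 - 167\right) = \left(-34\right) \left(-164\right) = 5576$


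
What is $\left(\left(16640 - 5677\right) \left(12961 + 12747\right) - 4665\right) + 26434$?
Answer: $281858573$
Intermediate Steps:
$\left(\left(16640 - 5677\right) \left(12961 + 12747\right) - 4665\right) + 26434 = \left(10963 \cdot 25708 - 4665\right) + 26434 = \left(281836804 - 4665\right) + 26434 = 281832139 + 26434 = 281858573$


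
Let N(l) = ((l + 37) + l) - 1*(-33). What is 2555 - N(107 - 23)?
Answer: 2317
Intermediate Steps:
N(l) = 70 + 2*l (N(l) = ((37 + l) + l) + 33 = (37 + 2*l) + 33 = 70 + 2*l)
2555 - N(107 - 23) = 2555 - (70 + 2*(107 - 23)) = 2555 - (70 + 2*84) = 2555 - (70 + 168) = 2555 - 1*238 = 2555 - 238 = 2317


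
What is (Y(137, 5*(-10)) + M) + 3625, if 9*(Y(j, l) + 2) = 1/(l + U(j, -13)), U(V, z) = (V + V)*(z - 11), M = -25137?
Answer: -1282965877/59634 ≈ -21514.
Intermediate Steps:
U(V, z) = 2*V*(-11 + z) (U(V, z) = (2*V)*(-11 + z) = 2*V*(-11 + z))
Y(j, l) = -2 + 1/(9*(l - 48*j)) (Y(j, l) = -2 + 1/(9*(l + 2*j*(-11 - 13))) = -2 + 1/(9*(l + 2*j*(-24))) = -2 + 1/(9*(l - 48*j)))
(Y(137, 5*(-10)) + M) + 3625 = ((-1 - 864*137 + 18*(5*(-10)))/(9*(-5*(-10) + 48*137)) - 25137) + 3625 = ((-1 - 118368 + 18*(-50))/(9*(-1*(-50) + 6576)) - 25137) + 3625 = ((-1 - 118368 - 900)/(9*(50 + 6576)) - 25137) + 3625 = ((1/9)*(-119269)/6626 - 25137) + 3625 = ((1/9)*(1/6626)*(-119269) - 25137) + 3625 = (-119269/59634 - 25137) + 3625 = -1499139127/59634 + 3625 = -1282965877/59634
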